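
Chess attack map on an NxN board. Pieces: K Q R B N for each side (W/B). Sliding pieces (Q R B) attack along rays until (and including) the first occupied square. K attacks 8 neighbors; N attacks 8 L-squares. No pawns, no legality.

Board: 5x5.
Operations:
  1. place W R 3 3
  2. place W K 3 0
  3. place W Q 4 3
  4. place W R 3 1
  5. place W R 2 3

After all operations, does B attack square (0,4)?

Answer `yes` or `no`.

Answer: no

Derivation:
Op 1: place WR@(3,3)
Op 2: place WK@(3,0)
Op 3: place WQ@(4,3)
Op 4: place WR@(3,1)
Op 5: place WR@(2,3)
Per-piece attacks for B:
B attacks (0,4): no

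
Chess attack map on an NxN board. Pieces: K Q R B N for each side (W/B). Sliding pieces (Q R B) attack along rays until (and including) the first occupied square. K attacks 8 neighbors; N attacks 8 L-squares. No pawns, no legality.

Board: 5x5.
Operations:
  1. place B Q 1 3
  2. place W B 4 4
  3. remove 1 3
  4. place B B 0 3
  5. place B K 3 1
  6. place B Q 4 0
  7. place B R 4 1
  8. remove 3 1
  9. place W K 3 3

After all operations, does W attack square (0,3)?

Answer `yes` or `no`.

Answer: no

Derivation:
Op 1: place BQ@(1,3)
Op 2: place WB@(4,4)
Op 3: remove (1,3)
Op 4: place BB@(0,3)
Op 5: place BK@(3,1)
Op 6: place BQ@(4,0)
Op 7: place BR@(4,1)
Op 8: remove (3,1)
Op 9: place WK@(3,3)
Per-piece attacks for W:
  WK@(3,3): attacks (3,4) (3,2) (4,3) (2,3) (4,4) (4,2) (2,4) (2,2)
  WB@(4,4): attacks (3,3) [ray(-1,-1) blocked at (3,3)]
W attacks (0,3): no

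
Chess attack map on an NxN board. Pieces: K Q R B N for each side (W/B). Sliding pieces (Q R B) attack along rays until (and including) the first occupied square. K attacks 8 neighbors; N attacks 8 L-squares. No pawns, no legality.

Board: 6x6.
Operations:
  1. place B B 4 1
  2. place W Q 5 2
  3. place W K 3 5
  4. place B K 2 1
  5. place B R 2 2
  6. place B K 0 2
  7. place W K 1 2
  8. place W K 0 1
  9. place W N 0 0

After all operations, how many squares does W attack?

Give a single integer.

Op 1: place BB@(4,1)
Op 2: place WQ@(5,2)
Op 3: place WK@(3,5)
Op 4: place BK@(2,1)
Op 5: place BR@(2,2)
Op 6: place BK@(0,2)
Op 7: place WK@(1,2)
Op 8: place WK@(0,1)
Op 9: place WN@(0,0)
Per-piece attacks for W:
  WN@(0,0): attacks (1,2) (2,1)
  WK@(0,1): attacks (0,2) (0,0) (1,1) (1,2) (1,0)
  WK@(1,2): attacks (1,3) (1,1) (2,2) (0,2) (2,3) (2,1) (0,3) (0,1)
  WK@(3,5): attacks (3,4) (4,5) (2,5) (4,4) (2,4)
  WQ@(5,2): attacks (5,3) (5,4) (5,5) (5,1) (5,0) (4,2) (3,2) (2,2) (4,3) (3,4) (2,5) (4,1) [ray(-1,0) blocked at (2,2); ray(-1,-1) blocked at (4,1)]
Union (25 distinct): (0,0) (0,1) (0,2) (0,3) (1,0) (1,1) (1,2) (1,3) (2,1) (2,2) (2,3) (2,4) (2,5) (3,2) (3,4) (4,1) (4,2) (4,3) (4,4) (4,5) (5,0) (5,1) (5,3) (5,4) (5,5)

Answer: 25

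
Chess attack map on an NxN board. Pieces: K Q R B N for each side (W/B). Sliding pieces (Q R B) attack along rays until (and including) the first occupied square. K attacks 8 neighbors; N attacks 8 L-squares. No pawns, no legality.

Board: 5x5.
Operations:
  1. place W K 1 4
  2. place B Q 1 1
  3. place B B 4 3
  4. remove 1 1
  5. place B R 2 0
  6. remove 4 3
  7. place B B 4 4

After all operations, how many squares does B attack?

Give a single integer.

Answer: 10

Derivation:
Op 1: place WK@(1,4)
Op 2: place BQ@(1,1)
Op 3: place BB@(4,3)
Op 4: remove (1,1)
Op 5: place BR@(2,0)
Op 6: remove (4,3)
Op 7: place BB@(4,4)
Per-piece attacks for B:
  BR@(2,0): attacks (2,1) (2,2) (2,3) (2,4) (3,0) (4,0) (1,0) (0,0)
  BB@(4,4): attacks (3,3) (2,2) (1,1) (0,0)
Union (10 distinct): (0,0) (1,0) (1,1) (2,1) (2,2) (2,3) (2,4) (3,0) (3,3) (4,0)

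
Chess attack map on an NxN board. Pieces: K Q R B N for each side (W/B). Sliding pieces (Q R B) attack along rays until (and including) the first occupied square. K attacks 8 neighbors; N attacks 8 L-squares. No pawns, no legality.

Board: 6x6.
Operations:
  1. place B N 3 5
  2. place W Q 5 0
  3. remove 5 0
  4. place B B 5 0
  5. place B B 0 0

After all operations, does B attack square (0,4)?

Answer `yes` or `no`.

Answer: no

Derivation:
Op 1: place BN@(3,5)
Op 2: place WQ@(5,0)
Op 3: remove (5,0)
Op 4: place BB@(5,0)
Op 5: place BB@(0,0)
Per-piece attacks for B:
  BB@(0,0): attacks (1,1) (2,2) (3,3) (4,4) (5,5)
  BN@(3,5): attacks (4,3) (5,4) (2,3) (1,4)
  BB@(5,0): attacks (4,1) (3,2) (2,3) (1,4) (0,5)
B attacks (0,4): no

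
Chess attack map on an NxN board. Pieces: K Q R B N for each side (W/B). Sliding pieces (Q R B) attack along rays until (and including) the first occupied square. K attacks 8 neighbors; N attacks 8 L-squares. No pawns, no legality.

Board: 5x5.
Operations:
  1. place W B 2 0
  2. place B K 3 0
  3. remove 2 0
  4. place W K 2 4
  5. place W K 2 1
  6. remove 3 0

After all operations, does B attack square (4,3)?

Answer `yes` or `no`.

Answer: no

Derivation:
Op 1: place WB@(2,0)
Op 2: place BK@(3,0)
Op 3: remove (2,0)
Op 4: place WK@(2,4)
Op 5: place WK@(2,1)
Op 6: remove (3,0)
Per-piece attacks for B:
B attacks (4,3): no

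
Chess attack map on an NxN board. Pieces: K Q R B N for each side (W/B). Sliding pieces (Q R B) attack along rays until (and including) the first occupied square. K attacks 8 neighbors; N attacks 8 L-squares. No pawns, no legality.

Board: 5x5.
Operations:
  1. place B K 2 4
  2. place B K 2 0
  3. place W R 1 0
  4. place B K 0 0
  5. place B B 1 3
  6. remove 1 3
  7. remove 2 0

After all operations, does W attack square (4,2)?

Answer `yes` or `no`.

Answer: no

Derivation:
Op 1: place BK@(2,4)
Op 2: place BK@(2,0)
Op 3: place WR@(1,0)
Op 4: place BK@(0,0)
Op 5: place BB@(1,3)
Op 6: remove (1,3)
Op 7: remove (2,0)
Per-piece attacks for W:
  WR@(1,0): attacks (1,1) (1,2) (1,3) (1,4) (2,0) (3,0) (4,0) (0,0) [ray(-1,0) blocked at (0,0)]
W attacks (4,2): no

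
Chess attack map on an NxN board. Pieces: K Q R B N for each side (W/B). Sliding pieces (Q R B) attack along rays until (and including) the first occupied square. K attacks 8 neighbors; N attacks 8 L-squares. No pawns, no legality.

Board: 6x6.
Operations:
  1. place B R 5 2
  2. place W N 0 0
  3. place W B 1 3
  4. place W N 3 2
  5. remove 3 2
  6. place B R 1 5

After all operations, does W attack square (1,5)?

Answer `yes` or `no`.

Op 1: place BR@(5,2)
Op 2: place WN@(0,0)
Op 3: place WB@(1,3)
Op 4: place WN@(3,2)
Op 5: remove (3,2)
Op 6: place BR@(1,5)
Per-piece attacks for W:
  WN@(0,0): attacks (1,2) (2,1)
  WB@(1,3): attacks (2,4) (3,5) (2,2) (3,1) (4,0) (0,4) (0,2)
W attacks (1,5): no

Answer: no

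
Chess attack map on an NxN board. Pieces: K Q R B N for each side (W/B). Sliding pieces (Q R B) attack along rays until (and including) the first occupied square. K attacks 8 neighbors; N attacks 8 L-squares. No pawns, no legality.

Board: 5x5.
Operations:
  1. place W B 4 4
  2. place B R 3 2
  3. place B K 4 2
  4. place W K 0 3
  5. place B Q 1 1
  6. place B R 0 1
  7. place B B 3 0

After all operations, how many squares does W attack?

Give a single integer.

Op 1: place WB@(4,4)
Op 2: place BR@(3,2)
Op 3: place BK@(4,2)
Op 4: place WK@(0,3)
Op 5: place BQ@(1,1)
Op 6: place BR@(0,1)
Op 7: place BB@(3,0)
Per-piece attacks for W:
  WK@(0,3): attacks (0,4) (0,2) (1,3) (1,4) (1,2)
  WB@(4,4): attacks (3,3) (2,2) (1,1) [ray(-1,-1) blocked at (1,1)]
Union (8 distinct): (0,2) (0,4) (1,1) (1,2) (1,3) (1,4) (2,2) (3,3)

Answer: 8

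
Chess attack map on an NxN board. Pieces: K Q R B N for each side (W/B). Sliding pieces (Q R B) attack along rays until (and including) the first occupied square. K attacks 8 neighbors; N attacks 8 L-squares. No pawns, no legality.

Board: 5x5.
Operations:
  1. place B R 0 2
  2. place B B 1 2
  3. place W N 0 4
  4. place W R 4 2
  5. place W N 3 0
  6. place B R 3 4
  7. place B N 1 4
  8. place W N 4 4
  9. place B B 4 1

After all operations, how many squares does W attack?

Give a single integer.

Answer: 9

Derivation:
Op 1: place BR@(0,2)
Op 2: place BB@(1,2)
Op 3: place WN@(0,4)
Op 4: place WR@(4,2)
Op 5: place WN@(3,0)
Op 6: place BR@(3,4)
Op 7: place BN@(1,4)
Op 8: place WN@(4,4)
Op 9: place BB@(4,1)
Per-piece attacks for W:
  WN@(0,4): attacks (1,2) (2,3)
  WN@(3,0): attacks (4,2) (2,2) (1,1)
  WR@(4,2): attacks (4,3) (4,4) (4,1) (3,2) (2,2) (1,2) [ray(0,1) blocked at (4,4); ray(0,-1) blocked at (4,1); ray(-1,0) blocked at (1,2)]
  WN@(4,4): attacks (3,2) (2,3)
Union (9 distinct): (1,1) (1,2) (2,2) (2,3) (3,2) (4,1) (4,2) (4,3) (4,4)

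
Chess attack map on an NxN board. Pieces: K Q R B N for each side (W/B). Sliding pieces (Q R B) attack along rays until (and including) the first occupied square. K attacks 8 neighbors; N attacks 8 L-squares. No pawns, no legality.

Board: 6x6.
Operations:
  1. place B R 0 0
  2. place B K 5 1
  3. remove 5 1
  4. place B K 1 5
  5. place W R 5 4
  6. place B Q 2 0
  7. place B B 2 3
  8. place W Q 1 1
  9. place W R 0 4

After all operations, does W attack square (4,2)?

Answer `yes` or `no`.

Op 1: place BR@(0,0)
Op 2: place BK@(5,1)
Op 3: remove (5,1)
Op 4: place BK@(1,5)
Op 5: place WR@(5,4)
Op 6: place BQ@(2,0)
Op 7: place BB@(2,3)
Op 8: place WQ@(1,1)
Op 9: place WR@(0,4)
Per-piece attacks for W:
  WR@(0,4): attacks (0,5) (0,3) (0,2) (0,1) (0,0) (1,4) (2,4) (3,4) (4,4) (5,4) [ray(0,-1) blocked at (0,0); ray(1,0) blocked at (5,4)]
  WQ@(1,1): attacks (1,2) (1,3) (1,4) (1,5) (1,0) (2,1) (3,1) (4,1) (5,1) (0,1) (2,2) (3,3) (4,4) (5,5) (2,0) (0,2) (0,0) [ray(0,1) blocked at (1,5); ray(1,-1) blocked at (2,0); ray(-1,-1) blocked at (0,0)]
  WR@(5,4): attacks (5,5) (5,3) (5,2) (5,1) (5,0) (4,4) (3,4) (2,4) (1,4) (0,4) [ray(-1,0) blocked at (0,4)]
W attacks (4,2): no

Answer: no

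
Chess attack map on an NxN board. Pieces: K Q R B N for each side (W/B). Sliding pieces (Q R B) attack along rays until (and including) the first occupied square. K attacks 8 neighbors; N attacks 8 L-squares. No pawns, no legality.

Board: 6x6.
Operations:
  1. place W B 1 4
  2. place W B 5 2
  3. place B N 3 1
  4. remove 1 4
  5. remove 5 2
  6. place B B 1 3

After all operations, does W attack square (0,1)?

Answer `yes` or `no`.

Answer: no

Derivation:
Op 1: place WB@(1,4)
Op 2: place WB@(5,2)
Op 3: place BN@(3,1)
Op 4: remove (1,4)
Op 5: remove (5,2)
Op 6: place BB@(1,3)
Per-piece attacks for W:
W attacks (0,1): no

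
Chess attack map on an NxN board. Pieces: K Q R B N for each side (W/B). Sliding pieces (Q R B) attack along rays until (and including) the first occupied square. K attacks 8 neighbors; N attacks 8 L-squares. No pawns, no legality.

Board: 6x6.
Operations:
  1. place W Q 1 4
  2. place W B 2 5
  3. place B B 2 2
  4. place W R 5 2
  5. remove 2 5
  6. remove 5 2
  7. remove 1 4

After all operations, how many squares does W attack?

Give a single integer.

Answer: 0

Derivation:
Op 1: place WQ@(1,4)
Op 2: place WB@(2,5)
Op 3: place BB@(2,2)
Op 4: place WR@(5,2)
Op 5: remove (2,5)
Op 6: remove (5,2)
Op 7: remove (1,4)
Per-piece attacks for W:
Union (0 distinct): (none)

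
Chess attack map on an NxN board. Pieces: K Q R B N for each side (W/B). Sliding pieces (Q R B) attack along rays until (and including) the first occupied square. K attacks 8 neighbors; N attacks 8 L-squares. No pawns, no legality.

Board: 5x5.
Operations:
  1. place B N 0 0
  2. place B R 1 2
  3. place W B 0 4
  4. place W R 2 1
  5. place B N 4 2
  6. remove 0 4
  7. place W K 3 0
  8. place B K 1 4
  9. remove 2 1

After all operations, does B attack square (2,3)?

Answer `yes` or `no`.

Op 1: place BN@(0,0)
Op 2: place BR@(1,2)
Op 3: place WB@(0,4)
Op 4: place WR@(2,1)
Op 5: place BN@(4,2)
Op 6: remove (0,4)
Op 7: place WK@(3,0)
Op 8: place BK@(1,4)
Op 9: remove (2,1)
Per-piece attacks for B:
  BN@(0,0): attacks (1,2) (2,1)
  BR@(1,2): attacks (1,3) (1,4) (1,1) (1,0) (2,2) (3,2) (4,2) (0,2) [ray(0,1) blocked at (1,4); ray(1,0) blocked at (4,2)]
  BK@(1,4): attacks (1,3) (2,4) (0,4) (2,3) (0,3)
  BN@(4,2): attacks (3,4) (2,3) (3,0) (2,1)
B attacks (2,3): yes

Answer: yes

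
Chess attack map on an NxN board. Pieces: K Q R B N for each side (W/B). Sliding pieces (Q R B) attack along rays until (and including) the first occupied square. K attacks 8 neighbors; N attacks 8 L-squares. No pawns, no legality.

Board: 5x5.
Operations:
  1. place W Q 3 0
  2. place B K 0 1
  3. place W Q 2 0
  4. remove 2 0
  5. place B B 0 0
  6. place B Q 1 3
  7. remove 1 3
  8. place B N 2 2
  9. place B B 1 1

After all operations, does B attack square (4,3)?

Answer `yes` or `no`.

Answer: yes

Derivation:
Op 1: place WQ@(3,0)
Op 2: place BK@(0,1)
Op 3: place WQ@(2,0)
Op 4: remove (2,0)
Op 5: place BB@(0,0)
Op 6: place BQ@(1,3)
Op 7: remove (1,3)
Op 8: place BN@(2,2)
Op 9: place BB@(1,1)
Per-piece attacks for B:
  BB@(0,0): attacks (1,1) [ray(1,1) blocked at (1,1)]
  BK@(0,1): attacks (0,2) (0,0) (1,1) (1,2) (1,0)
  BB@(1,1): attacks (2,2) (2,0) (0,2) (0,0) [ray(1,1) blocked at (2,2); ray(-1,-1) blocked at (0,0)]
  BN@(2,2): attacks (3,4) (4,3) (1,4) (0,3) (3,0) (4,1) (1,0) (0,1)
B attacks (4,3): yes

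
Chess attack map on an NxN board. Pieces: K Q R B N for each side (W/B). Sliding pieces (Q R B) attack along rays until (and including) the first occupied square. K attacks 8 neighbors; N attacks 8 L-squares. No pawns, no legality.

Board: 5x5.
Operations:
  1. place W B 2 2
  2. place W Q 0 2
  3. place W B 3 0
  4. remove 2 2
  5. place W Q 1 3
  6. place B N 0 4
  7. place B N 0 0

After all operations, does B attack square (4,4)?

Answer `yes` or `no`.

Answer: no

Derivation:
Op 1: place WB@(2,2)
Op 2: place WQ@(0,2)
Op 3: place WB@(3,0)
Op 4: remove (2,2)
Op 5: place WQ@(1,3)
Op 6: place BN@(0,4)
Op 7: place BN@(0,0)
Per-piece attacks for B:
  BN@(0,0): attacks (1,2) (2,1)
  BN@(0,4): attacks (1,2) (2,3)
B attacks (4,4): no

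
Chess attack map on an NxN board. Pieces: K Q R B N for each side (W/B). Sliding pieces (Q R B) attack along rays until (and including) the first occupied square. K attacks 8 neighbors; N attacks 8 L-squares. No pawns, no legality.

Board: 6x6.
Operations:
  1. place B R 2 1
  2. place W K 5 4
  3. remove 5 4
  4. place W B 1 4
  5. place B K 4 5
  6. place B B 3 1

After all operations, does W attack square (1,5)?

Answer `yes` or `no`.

Op 1: place BR@(2,1)
Op 2: place WK@(5,4)
Op 3: remove (5,4)
Op 4: place WB@(1,4)
Op 5: place BK@(4,5)
Op 6: place BB@(3,1)
Per-piece attacks for W:
  WB@(1,4): attacks (2,5) (2,3) (3,2) (4,1) (5,0) (0,5) (0,3)
W attacks (1,5): no

Answer: no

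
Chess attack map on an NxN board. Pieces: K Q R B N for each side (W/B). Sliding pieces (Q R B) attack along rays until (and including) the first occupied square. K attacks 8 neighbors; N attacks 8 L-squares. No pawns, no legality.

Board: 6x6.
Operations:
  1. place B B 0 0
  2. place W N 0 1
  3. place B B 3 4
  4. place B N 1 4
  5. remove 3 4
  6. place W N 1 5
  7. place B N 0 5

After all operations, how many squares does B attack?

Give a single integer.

Op 1: place BB@(0,0)
Op 2: place WN@(0,1)
Op 3: place BB@(3,4)
Op 4: place BN@(1,4)
Op 5: remove (3,4)
Op 6: place WN@(1,5)
Op 7: place BN@(0,5)
Per-piece attacks for B:
  BB@(0,0): attacks (1,1) (2,2) (3,3) (4,4) (5,5)
  BN@(0,5): attacks (1,3) (2,4)
  BN@(1,4): attacks (3,5) (2,2) (3,3) (0,2)
Union (9 distinct): (0,2) (1,1) (1,3) (2,2) (2,4) (3,3) (3,5) (4,4) (5,5)

Answer: 9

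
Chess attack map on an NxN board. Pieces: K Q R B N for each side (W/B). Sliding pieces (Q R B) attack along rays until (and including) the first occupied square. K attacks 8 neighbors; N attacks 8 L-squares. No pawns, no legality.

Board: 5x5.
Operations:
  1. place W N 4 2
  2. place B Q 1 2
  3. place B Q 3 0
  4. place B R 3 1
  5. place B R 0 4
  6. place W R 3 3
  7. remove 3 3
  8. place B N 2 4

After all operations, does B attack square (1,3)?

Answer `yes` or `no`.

Op 1: place WN@(4,2)
Op 2: place BQ@(1,2)
Op 3: place BQ@(3,0)
Op 4: place BR@(3,1)
Op 5: place BR@(0,4)
Op 6: place WR@(3,3)
Op 7: remove (3,3)
Op 8: place BN@(2,4)
Per-piece attacks for B:
  BR@(0,4): attacks (0,3) (0,2) (0,1) (0,0) (1,4) (2,4) [ray(1,0) blocked at (2,4)]
  BQ@(1,2): attacks (1,3) (1,4) (1,1) (1,0) (2,2) (3,2) (4,2) (0,2) (2,3) (3,4) (2,1) (3,0) (0,3) (0,1) [ray(1,0) blocked at (4,2); ray(1,-1) blocked at (3,0)]
  BN@(2,4): attacks (3,2) (4,3) (1,2) (0,3)
  BQ@(3,0): attacks (3,1) (4,0) (2,0) (1,0) (0,0) (4,1) (2,1) (1,2) [ray(0,1) blocked at (3,1); ray(-1,1) blocked at (1,2)]
  BR@(3,1): attacks (3,2) (3,3) (3,4) (3,0) (4,1) (2,1) (1,1) (0,1) [ray(0,-1) blocked at (3,0)]
B attacks (1,3): yes

Answer: yes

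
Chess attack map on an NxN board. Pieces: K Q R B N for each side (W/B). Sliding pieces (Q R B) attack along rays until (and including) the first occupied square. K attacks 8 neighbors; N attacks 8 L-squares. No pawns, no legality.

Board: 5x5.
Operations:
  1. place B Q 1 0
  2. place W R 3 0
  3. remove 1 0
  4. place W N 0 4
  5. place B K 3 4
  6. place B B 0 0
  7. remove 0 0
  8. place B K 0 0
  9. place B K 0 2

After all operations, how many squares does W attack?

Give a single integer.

Op 1: place BQ@(1,0)
Op 2: place WR@(3,0)
Op 3: remove (1,0)
Op 4: place WN@(0,4)
Op 5: place BK@(3,4)
Op 6: place BB@(0,0)
Op 7: remove (0,0)
Op 8: place BK@(0,0)
Op 9: place BK@(0,2)
Per-piece attacks for W:
  WN@(0,4): attacks (1,2) (2,3)
  WR@(3,0): attacks (3,1) (3,2) (3,3) (3,4) (4,0) (2,0) (1,0) (0,0) [ray(0,1) blocked at (3,4); ray(-1,0) blocked at (0,0)]
Union (10 distinct): (0,0) (1,0) (1,2) (2,0) (2,3) (3,1) (3,2) (3,3) (3,4) (4,0)

Answer: 10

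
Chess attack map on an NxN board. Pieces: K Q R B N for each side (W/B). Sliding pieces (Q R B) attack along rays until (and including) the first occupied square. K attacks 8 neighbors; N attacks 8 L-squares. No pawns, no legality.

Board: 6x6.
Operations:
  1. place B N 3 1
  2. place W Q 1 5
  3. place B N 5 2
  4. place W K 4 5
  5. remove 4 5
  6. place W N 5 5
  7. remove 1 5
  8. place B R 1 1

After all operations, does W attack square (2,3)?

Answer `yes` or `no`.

Answer: no

Derivation:
Op 1: place BN@(3,1)
Op 2: place WQ@(1,5)
Op 3: place BN@(5,2)
Op 4: place WK@(4,5)
Op 5: remove (4,5)
Op 6: place WN@(5,5)
Op 7: remove (1,5)
Op 8: place BR@(1,1)
Per-piece attacks for W:
  WN@(5,5): attacks (4,3) (3,4)
W attacks (2,3): no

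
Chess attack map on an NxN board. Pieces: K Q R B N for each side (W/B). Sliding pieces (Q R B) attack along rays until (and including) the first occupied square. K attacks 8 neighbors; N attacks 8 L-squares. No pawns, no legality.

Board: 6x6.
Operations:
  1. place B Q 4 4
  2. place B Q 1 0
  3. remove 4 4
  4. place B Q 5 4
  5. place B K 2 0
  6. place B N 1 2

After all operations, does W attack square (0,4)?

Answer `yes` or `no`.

Op 1: place BQ@(4,4)
Op 2: place BQ@(1,0)
Op 3: remove (4,4)
Op 4: place BQ@(5,4)
Op 5: place BK@(2,0)
Op 6: place BN@(1,2)
Per-piece attacks for W:
W attacks (0,4): no

Answer: no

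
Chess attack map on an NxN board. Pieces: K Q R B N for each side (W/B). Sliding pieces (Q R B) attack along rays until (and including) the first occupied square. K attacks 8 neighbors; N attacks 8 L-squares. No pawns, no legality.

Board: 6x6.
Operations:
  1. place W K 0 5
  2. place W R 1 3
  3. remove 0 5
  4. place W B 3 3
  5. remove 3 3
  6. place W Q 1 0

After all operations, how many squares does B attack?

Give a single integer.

Answer: 0

Derivation:
Op 1: place WK@(0,5)
Op 2: place WR@(1,3)
Op 3: remove (0,5)
Op 4: place WB@(3,3)
Op 5: remove (3,3)
Op 6: place WQ@(1,0)
Per-piece attacks for B:
Union (0 distinct): (none)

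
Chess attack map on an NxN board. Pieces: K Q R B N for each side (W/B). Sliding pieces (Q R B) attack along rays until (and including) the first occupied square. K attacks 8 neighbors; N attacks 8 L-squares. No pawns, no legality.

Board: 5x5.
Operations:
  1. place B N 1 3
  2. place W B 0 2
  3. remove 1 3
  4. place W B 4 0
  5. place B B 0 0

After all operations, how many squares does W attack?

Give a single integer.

Answer: 7

Derivation:
Op 1: place BN@(1,3)
Op 2: place WB@(0,2)
Op 3: remove (1,3)
Op 4: place WB@(4,0)
Op 5: place BB@(0,0)
Per-piece attacks for W:
  WB@(0,2): attacks (1,3) (2,4) (1,1) (2,0)
  WB@(4,0): attacks (3,1) (2,2) (1,3) (0,4)
Union (7 distinct): (0,4) (1,1) (1,3) (2,0) (2,2) (2,4) (3,1)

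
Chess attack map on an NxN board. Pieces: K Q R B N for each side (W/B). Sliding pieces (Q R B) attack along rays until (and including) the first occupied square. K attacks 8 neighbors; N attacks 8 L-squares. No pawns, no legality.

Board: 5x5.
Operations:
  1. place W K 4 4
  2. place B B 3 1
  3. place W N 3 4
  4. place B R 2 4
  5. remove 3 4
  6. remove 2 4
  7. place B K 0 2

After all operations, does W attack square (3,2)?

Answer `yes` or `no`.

Op 1: place WK@(4,4)
Op 2: place BB@(3,1)
Op 3: place WN@(3,4)
Op 4: place BR@(2,4)
Op 5: remove (3,4)
Op 6: remove (2,4)
Op 7: place BK@(0,2)
Per-piece attacks for W:
  WK@(4,4): attacks (4,3) (3,4) (3,3)
W attacks (3,2): no

Answer: no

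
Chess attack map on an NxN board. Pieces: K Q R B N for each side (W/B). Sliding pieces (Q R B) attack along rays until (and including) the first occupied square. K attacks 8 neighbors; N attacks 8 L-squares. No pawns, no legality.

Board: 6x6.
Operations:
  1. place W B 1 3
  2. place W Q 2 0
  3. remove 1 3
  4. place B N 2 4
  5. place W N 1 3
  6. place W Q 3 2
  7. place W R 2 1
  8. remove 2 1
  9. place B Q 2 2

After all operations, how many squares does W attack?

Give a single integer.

Op 1: place WB@(1,3)
Op 2: place WQ@(2,0)
Op 3: remove (1,3)
Op 4: place BN@(2,4)
Op 5: place WN@(1,3)
Op 6: place WQ@(3,2)
Op 7: place WR@(2,1)
Op 8: remove (2,1)
Op 9: place BQ@(2,2)
Per-piece attacks for W:
  WN@(1,3): attacks (2,5) (3,4) (0,5) (2,1) (3,2) (0,1)
  WQ@(2,0): attacks (2,1) (2,2) (3,0) (4,0) (5,0) (1,0) (0,0) (3,1) (4,2) (5,3) (1,1) (0,2) [ray(0,1) blocked at (2,2)]
  WQ@(3,2): attacks (3,3) (3,4) (3,5) (3,1) (3,0) (4,2) (5,2) (2,2) (4,3) (5,4) (4,1) (5,0) (2,3) (1,4) (0,5) (2,1) (1,0) [ray(-1,0) blocked at (2,2)]
Union (25 distinct): (0,0) (0,1) (0,2) (0,5) (1,0) (1,1) (1,4) (2,1) (2,2) (2,3) (2,5) (3,0) (3,1) (3,2) (3,3) (3,4) (3,5) (4,0) (4,1) (4,2) (4,3) (5,0) (5,2) (5,3) (5,4)

Answer: 25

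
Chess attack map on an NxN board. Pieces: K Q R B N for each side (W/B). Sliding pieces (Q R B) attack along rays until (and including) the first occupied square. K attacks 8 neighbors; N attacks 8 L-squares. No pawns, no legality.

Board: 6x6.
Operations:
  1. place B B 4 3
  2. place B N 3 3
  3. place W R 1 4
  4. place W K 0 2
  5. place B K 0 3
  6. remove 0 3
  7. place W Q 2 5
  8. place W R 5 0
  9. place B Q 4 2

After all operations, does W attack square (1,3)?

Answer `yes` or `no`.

Answer: yes

Derivation:
Op 1: place BB@(4,3)
Op 2: place BN@(3,3)
Op 3: place WR@(1,4)
Op 4: place WK@(0,2)
Op 5: place BK@(0,3)
Op 6: remove (0,3)
Op 7: place WQ@(2,5)
Op 8: place WR@(5,0)
Op 9: place BQ@(4,2)
Per-piece attacks for W:
  WK@(0,2): attacks (0,3) (0,1) (1,2) (1,3) (1,1)
  WR@(1,4): attacks (1,5) (1,3) (1,2) (1,1) (1,0) (2,4) (3,4) (4,4) (5,4) (0,4)
  WQ@(2,5): attacks (2,4) (2,3) (2,2) (2,1) (2,0) (3,5) (4,5) (5,5) (1,5) (0,5) (3,4) (4,3) (1,4) [ray(1,-1) blocked at (4,3); ray(-1,-1) blocked at (1,4)]
  WR@(5,0): attacks (5,1) (5,2) (5,3) (5,4) (5,5) (4,0) (3,0) (2,0) (1,0) (0,0)
W attacks (1,3): yes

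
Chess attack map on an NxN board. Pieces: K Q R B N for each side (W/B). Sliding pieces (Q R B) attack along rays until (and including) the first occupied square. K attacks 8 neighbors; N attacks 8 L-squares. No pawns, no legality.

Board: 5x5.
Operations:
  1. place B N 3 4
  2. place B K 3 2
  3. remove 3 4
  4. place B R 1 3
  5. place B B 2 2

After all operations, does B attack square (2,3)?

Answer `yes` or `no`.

Op 1: place BN@(3,4)
Op 2: place BK@(3,2)
Op 3: remove (3,4)
Op 4: place BR@(1,3)
Op 5: place BB@(2,2)
Per-piece attacks for B:
  BR@(1,3): attacks (1,4) (1,2) (1,1) (1,0) (2,3) (3,3) (4,3) (0,3)
  BB@(2,2): attacks (3,3) (4,4) (3,1) (4,0) (1,3) (1,1) (0,0) [ray(-1,1) blocked at (1,3)]
  BK@(3,2): attacks (3,3) (3,1) (4,2) (2,2) (4,3) (4,1) (2,3) (2,1)
B attacks (2,3): yes

Answer: yes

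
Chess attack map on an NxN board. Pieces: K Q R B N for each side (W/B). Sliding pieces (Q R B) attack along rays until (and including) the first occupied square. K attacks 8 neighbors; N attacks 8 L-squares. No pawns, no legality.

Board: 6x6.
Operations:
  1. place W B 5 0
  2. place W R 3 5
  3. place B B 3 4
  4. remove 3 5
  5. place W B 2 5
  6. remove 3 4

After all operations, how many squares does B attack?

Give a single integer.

Answer: 0

Derivation:
Op 1: place WB@(5,0)
Op 2: place WR@(3,5)
Op 3: place BB@(3,4)
Op 4: remove (3,5)
Op 5: place WB@(2,5)
Op 6: remove (3,4)
Per-piece attacks for B:
Union (0 distinct): (none)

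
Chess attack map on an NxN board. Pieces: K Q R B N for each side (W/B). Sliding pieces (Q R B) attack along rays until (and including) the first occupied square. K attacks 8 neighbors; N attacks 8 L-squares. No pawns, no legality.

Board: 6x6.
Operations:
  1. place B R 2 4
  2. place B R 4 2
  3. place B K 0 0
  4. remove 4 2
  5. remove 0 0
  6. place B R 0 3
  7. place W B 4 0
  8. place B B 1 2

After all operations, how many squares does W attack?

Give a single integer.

Op 1: place BR@(2,4)
Op 2: place BR@(4,2)
Op 3: place BK@(0,0)
Op 4: remove (4,2)
Op 5: remove (0,0)
Op 6: place BR@(0,3)
Op 7: place WB@(4,0)
Op 8: place BB@(1,2)
Per-piece attacks for W:
  WB@(4,0): attacks (5,1) (3,1) (2,2) (1,3) (0,4)
Union (5 distinct): (0,4) (1,3) (2,2) (3,1) (5,1)

Answer: 5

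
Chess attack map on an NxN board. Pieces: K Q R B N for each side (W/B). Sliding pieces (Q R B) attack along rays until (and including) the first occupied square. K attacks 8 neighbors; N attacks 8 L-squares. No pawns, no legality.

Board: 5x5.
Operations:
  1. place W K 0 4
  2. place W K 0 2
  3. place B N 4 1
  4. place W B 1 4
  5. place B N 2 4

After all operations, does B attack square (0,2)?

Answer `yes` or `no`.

Answer: no

Derivation:
Op 1: place WK@(0,4)
Op 2: place WK@(0,2)
Op 3: place BN@(4,1)
Op 4: place WB@(1,4)
Op 5: place BN@(2,4)
Per-piece attacks for B:
  BN@(2,4): attacks (3,2) (4,3) (1,2) (0,3)
  BN@(4,1): attacks (3,3) (2,2) (2,0)
B attacks (0,2): no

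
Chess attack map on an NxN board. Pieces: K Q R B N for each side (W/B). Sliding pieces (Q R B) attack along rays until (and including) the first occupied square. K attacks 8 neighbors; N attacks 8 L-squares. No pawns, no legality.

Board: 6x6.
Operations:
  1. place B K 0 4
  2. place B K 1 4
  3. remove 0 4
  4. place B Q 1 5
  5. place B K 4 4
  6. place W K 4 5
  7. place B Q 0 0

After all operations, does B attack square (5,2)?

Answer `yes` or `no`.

Answer: no

Derivation:
Op 1: place BK@(0,4)
Op 2: place BK@(1,4)
Op 3: remove (0,4)
Op 4: place BQ@(1,5)
Op 5: place BK@(4,4)
Op 6: place WK@(4,5)
Op 7: place BQ@(0,0)
Per-piece attacks for B:
  BQ@(0,0): attacks (0,1) (0,2) (0,3) (0,4) (0,5) (1,0) (2,0) (3,0) (4,0) (5,0) (1,1) (2,2) (3,3) (4,4) [ray(1,1) blocked at (4,4)]
  BK@(1,4): attacks (1,5) (1,3) (2,4) (0,4) (2,5) (2,3) (0,5) (0,3)
  BQ@(1,5): attacks (1,4) (2,5) (3,5) (4,5) (0,5) (2,4) (3,3) (4,2) (5,1) (0,4) [ray(0,-1) blocked at (1,4); ray(1,0) blocked at (4,5)]
  BK@(4,4): attacks (4,5) (4,3) (5,4) (3,4) (5,5) (5,3) (3,5) (3,3)
B attacks (5,2): no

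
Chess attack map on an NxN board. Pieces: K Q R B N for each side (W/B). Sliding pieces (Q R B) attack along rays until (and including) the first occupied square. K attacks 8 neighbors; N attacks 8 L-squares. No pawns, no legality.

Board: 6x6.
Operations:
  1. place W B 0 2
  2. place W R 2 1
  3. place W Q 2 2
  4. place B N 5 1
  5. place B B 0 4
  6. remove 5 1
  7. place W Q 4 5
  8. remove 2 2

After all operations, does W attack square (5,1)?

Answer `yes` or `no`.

Answer: yes

Derivation:
Op 1: place WB@(0,2)
Op 2: place WR@(2,1)
Op 3: place WQ@(2,2)
Op 4: place BN@(5,1)
Op 5: place BB@(0,4)
Op 6: remove (5,1)
Op 7: place WQ@(4,5)
Op 8: remove (2,2)
Per-piece attacks for W:
  WB@(0,2): attacks (1,3) (2,4) (3,5) (1,1) (2,0)
  WR@(2,1): attacks (2,2) (2,3) (2,4) (2,5) (2,0) (3,1) (4,1) (5,1) (1,1) (0,1)
  WQ@(4,5): attacks (4,4) (4,3) (4,2) (4,1) (4,0) (5,5) (3,5) (2,5) (1,5) (0,5) (5,4) (3,4) (2,3) (1,2) (0,1)
W attacks (5,1): yes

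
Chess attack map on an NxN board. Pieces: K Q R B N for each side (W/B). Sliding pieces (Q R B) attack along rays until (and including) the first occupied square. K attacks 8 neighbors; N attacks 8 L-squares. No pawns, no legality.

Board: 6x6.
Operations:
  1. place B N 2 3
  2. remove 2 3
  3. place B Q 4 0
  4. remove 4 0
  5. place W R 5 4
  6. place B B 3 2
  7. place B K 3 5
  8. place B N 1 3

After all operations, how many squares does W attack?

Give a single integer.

Answer: 10

Derivation:
Op 1: place BN@(2,3)
Op 2: remove (2,3)
Op 3: place BQ@(4,0)
Op 4: remove (4,0)
Op 5: place WR@(5,4)
Op 6: place BB@(3,2)
Op 7: place BK@(3,5)
Op 8: place BN@(1,3)
Per-piece attacks for W:
  WR@(5,4): attacks (5,5) (5,3) (5,2) (5,1) (5,0) (4,4) (3,4) (2,4) (1,4) (0,4)
Union (10 distinct): (0,4) (1,4) (2,4) (3,4) (4,4) (5,0) (5,1) (5,2) (5,3) (5,5)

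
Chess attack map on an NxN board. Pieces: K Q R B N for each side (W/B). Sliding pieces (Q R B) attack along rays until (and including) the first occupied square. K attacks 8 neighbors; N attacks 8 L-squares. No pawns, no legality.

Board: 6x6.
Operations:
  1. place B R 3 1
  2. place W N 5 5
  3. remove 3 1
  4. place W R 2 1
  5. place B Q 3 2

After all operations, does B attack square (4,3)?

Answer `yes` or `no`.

Answer: yes

Derivation:
Op 1: place BR@(3,1)
Op 2: place WN@(5,5)
Op 3: remove (3,1)
Op 4: place WR@(2,1)
Op 5: place BQ@(3,2)
Per-piece attacks for B:
  BQ@(3,2): attacks (3,3) (3,4) (3,5) (3,1) (3,0) (4,2) (5,2) (2,2) (1,2) (0,2) (4,3) (5,4) (4,1) (5,0) (2,3) (1,4) (0,5) (2,1) [ray(-1,-1) blocked at (2,1)]
B attacks (4,3): yes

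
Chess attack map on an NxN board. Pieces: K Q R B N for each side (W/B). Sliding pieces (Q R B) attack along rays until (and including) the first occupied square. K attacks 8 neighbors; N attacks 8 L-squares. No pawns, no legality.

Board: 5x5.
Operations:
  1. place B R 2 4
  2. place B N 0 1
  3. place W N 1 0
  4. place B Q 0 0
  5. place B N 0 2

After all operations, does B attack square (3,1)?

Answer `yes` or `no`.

Op 1: place BR@(2,4)
Op 2: place BN@(0,1)
Op 3: place WN@(1,0)
Op 4: place BQ@(0,0)
Op 5: place BN@(0,2)
Per-piece attacks for B:
  BQ@(0,0): attacks (0,1) (1,0) (1,1) (2,2) (3,3) (4,4) [ray(0,1) blocked at (0,1); ray(1,0) blocked at (1,0)]
  BN@(0,1): attacks (1,3) (2,2) (2,0)
  BN@(0,2): attacks (1,4) (2,3) (1,0) (2,1)
  BR@(2,4): attacks (2,3) (2,2) (2,1) (2,0) (3,4) (4,4) (1,4) (0,4)
B attacks (3,1): no

Answer: no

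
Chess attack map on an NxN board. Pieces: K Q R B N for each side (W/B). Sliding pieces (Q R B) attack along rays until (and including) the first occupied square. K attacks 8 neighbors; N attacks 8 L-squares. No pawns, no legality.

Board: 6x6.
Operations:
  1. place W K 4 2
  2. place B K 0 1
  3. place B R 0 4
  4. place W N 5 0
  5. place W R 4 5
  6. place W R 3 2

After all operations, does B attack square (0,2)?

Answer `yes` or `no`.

Op 1: place WK@(4,2)
Op 2: place BK@(0,1)
Op 3: place BR@(0,4)
Op 4: place WN@(5,0)
Op 5: place WR@(4,5)
Op 6: place WR@(3,2)
Per-piece attacks for B:
  BK@(0,1): attacks (0,2) (0,0) (1,1) (1,2) (1,0)
  BR@(0,4): attacks (0,5) (0,3) (0,2) (0,1) (1,4) (2,4) (3,4) (4,4) (5,4) [ray(0,-1) blocked at (0,1)]
B attacks (0,2): yes

Answer: yes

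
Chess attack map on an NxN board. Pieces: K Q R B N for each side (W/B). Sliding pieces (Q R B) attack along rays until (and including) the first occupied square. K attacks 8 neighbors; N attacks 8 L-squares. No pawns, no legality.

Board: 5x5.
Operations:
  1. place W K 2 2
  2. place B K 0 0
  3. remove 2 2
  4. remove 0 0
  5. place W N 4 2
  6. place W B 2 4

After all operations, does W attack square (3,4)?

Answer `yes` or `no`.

Answer: yes

Derivation:
Op 1: place WK@(2,2)
Op 2: place BK@(0,0)
Op 3: remove (2,2)
Op 4: remove (0,0)
Op 5: place WN@(4,2)
Op 6: place WB@(2,4)
Per-piece attacks for W:
  WB@(2,4): attacks (3,3) (4,2) (1,3) (0,2) [ray(1,-1) blocked at (4,2)]
  WN@(4,2): attacks (3,4) (2,3) (3,0) (2,1)
W attacks (3,4): yes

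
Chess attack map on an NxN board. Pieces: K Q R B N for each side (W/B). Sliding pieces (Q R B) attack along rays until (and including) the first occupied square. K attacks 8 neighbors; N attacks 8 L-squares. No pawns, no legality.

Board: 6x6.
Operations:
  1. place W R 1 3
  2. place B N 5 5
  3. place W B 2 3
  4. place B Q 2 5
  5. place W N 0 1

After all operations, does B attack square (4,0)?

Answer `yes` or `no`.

Op 1: place WR@(1,3)
Op 2: place BN@(5,5)
Op 3: place WB@(2,3)
Op 4: place BQ@(2,5)
Op 5: place WN@(0,1)
Per-piece attacks for B:
  BQ@(2,5): attacks (2,4) (2,3) (3,5) (4,5) (5,5) (1,5) (0,5) (3,4) (4,3) (5,2) (1,4) (0,3) [ray(0,-1) blocked at (2,3); ray(1,0) blocked at (5,5)]
  BN@(5,5): attacks (4,3) (3,4)
B attacks (4,0): no

Answer: no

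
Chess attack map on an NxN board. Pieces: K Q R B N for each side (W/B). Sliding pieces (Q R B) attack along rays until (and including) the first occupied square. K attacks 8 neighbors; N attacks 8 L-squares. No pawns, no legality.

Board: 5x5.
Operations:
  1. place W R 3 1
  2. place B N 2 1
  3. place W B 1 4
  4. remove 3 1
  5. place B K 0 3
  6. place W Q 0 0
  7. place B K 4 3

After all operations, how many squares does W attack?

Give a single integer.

Op 1: place WR@(3,1)
Op 2: place BN@(2,1)
Op 3: place WB@(1,4)
Op 4: remove (3,1)
Op 5: place BK@(0,3)
Op 6: place WQ@(0,0)
Op 7: place BK@(4,3)
Per-piece attacks for W:
  WQ@(0,0): attacks (0,1) (0,2) (0,3) (1,0) (2,0) (3,0) (4,0) (1,1) (2,2) (3,3) (4,4) [ray(0,1) blocked at (0,3)]
  WB@(1,4): attacks (2,3) (3,2) (4,1) (0,3) [ray(-1,-1) blocked at (0,3)]
Union (14 distinct): (0,1) (0,2) (0,3) (1,0) (1,1) (2,0) (2,2) (2,3) (3,0) (3,2) (3,3) (4,0) (4,1) (4,4)

Answer: 14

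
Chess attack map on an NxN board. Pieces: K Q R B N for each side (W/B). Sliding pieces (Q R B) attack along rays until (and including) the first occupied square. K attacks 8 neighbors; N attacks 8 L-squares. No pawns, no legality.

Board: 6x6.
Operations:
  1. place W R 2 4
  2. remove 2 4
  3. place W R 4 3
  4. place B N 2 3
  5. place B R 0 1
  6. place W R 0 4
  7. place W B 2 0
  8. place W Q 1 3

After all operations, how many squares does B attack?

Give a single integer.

Answer: 13

Derivation:
Op 1: place WR@(2,4)
Op 2: remove (2,4)
Op 3: place WR@(4,3)
Op 4: place BN@(2,3)
Op 5: place BR@(0,1)
Op 6: place WR@(0,4)
Op 7: place WB@(2,0)
Op 8: place WQ@(1,3)
Per-piece attacks for B:
  BR@(0,1): attacks (0,2) (0,3) (0,4) (0,0) (1,1) (2,1) (3,1) (4,1) (5,1) [ray(0,1) blocked at (0,4)]
  BN@(2,3): attacks (3,5) (4,4) (1,5) (0,4) (3,1) (4,2) (1,1) (0,2)
Union (13 distinct): (0,0) (0,2) (0,3) (0,4) (1,1) (1,5) (2,1) (3,1) (3,5) (4,1) (4,2) (4,4) (5,1)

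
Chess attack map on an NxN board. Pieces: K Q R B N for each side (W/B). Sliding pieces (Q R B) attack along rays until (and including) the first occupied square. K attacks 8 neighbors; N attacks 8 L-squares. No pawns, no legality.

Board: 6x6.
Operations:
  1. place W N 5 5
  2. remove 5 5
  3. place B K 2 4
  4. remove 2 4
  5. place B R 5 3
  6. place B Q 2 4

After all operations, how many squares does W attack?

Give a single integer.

Op 1: place WN@(5,5)
Op 2: remove (5,5)
Op 3: place BK@(2,4)
Op 4: remove (2,4)
Op 5: place BR@(5,3)
Op 6: place BQ@(2,4)
Per-piece attacks for W:
Union (0 distinct): (none)

Answer: 0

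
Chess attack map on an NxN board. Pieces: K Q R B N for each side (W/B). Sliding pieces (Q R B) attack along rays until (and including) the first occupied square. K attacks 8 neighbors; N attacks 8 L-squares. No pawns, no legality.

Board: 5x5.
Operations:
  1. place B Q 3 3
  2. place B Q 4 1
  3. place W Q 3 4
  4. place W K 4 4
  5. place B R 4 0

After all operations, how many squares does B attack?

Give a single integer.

Op 1: place BQ@(3,3)
Op 2: place BQ@(4,1)
Op 3: place WQ@(3,4)
Op 4: place WK@(4,4)
Op 5: place BR@(4,0)
Per-piece attacks for B:
  BQ@(3,3): attacks (3,4) (3,2) (3,1) (3,0) (4,3) (2,3) (1,3) (0,3) (4,4) (4,2) (2,4) (2,2) (1,1) (0,0) [ray(0,1) blocked at (3,4); ray(1,1) blocked at (4,4)]
  BR@(4,0): attacks (4,1) (3,0) (2,0) (1,0) (0,0) [ray(0,1) blocked at (4,1)]
  BQ@(4,1): attacks (4,2) (4,3) (4,4) (4,0) (3,1) (2,1) (1,1) (0,1) (3,2) (2,3) (1,4) (3,0) [ray(0,1) blocked at (4,4); ray(0,-1) blocked at (4,0)]
Union (21 distinct): (0,0) (0,1) (0,3) (1,0) (1,1) (1,3) (1,4) (2,0) (2,1) (2,2) (2,3) (2,4) (3,0) (3,1) (3,2) (3,4) (4,0) (4,1) (4,2) (4,3) (4,4)

Answer: 21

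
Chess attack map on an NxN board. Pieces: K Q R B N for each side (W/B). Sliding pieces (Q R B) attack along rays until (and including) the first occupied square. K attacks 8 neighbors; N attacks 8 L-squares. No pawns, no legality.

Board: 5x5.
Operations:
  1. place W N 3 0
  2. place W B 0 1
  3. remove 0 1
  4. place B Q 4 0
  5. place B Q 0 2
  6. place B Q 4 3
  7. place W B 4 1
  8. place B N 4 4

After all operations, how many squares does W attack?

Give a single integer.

Answer: 7

Derivation:
Op 1: place WN@(3,0)
Op 2: place WB@(0,1)
Op 3: remove (0,1)
Op 4: place BQ@(4,0)
Op 5: place BQ@(0,2)
Op 6: place BQ@(4,3)
Op 7: place WB@(4,1)
Op 8: place BN@(4,4)
Per-piece attacks for W:
  WN@(3,0): attacks (4,2) (2,2) (1,1)
  WB@(4,1): attacks (3,2) (2,3) (1,4) (3,0) [ray(-1,-1) blocked at (3,0)]
Union (7 distinct): (1,1) (1,4) (2,2) (2,3) (3,0) (3,2) (4,2)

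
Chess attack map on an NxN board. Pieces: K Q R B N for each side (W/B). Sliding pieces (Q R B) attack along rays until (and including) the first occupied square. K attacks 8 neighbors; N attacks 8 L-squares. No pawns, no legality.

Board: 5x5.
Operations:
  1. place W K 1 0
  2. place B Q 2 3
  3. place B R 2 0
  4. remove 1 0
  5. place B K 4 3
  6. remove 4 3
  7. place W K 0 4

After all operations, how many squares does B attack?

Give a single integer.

Answer: 19

Derivation:
Op 1: place WK@(1,0)
Op 2: place BQ@(2,3)
Op 3: place BR@(2,0)
Op 4: remove (1,0)
Op 5: place BK@(4,3)
Op 6: remove (4,3)
Op 7: place WK@(0,4)
Per-piece attacks for B:
  BR@(2,0): attacks (2,1) (2,2) (2,3) (3,0) (4,0) (1,0) (0,0) [ray(0,1) blocked at (2,3)]
  BQ@(2,3): attacks (2,4) (2,2) (2,1) (2,0) (3,3) (4,3) (1,3) (0,3) (3,4) (3,2) (4,1) (1,4) (1,2) (0,1) [ray(0,-1) blocked at (2,0)]
Union (19 distinct): (0,0) (0,1) (0,3) (1,0) (1,2) (1,3) (1,4) (2,0) (2,1) (2,2) (2,3) (2,4) (3,0) (3,2) (3,3) (3,4) (4,0) (4,1) (4,3)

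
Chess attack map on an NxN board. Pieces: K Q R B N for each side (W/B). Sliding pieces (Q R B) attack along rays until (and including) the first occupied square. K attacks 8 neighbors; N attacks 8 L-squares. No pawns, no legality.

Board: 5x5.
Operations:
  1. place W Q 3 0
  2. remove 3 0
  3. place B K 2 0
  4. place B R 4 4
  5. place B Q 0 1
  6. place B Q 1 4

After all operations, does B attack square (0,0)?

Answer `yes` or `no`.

Op 1: place WQ@(3,0)
Op 2: remove (3,0)
Op 3: place BK@(2,0)
Op 4: place BR@(4,4)
Op 5: place BQ@(0,1)
Op 6: place BQ@(1,4)
Per-piece attacks for B:
  BQ@(0,1): attacks (0,2) (0,3) (0,4) (0,0) (1,1) (2,1) (3,1) (4,1) (1,2) (2,3) (3,4) (1,0)
  BQ@(1,4): attacks (1,3) (1,2) (1,1) (1,0) (2,4) (3,4) (4,4) (0,4) (2,3) (3,2) (4,1) (0,3) [ray(1,0) blocked at (4,4)]
  BK@(2,0): attacks (2,1) (3,0) (1,0) (3,1) (1,1)
  BR@(4,4): attacks (4,3) (4,2) (4,1) (4,0) (3,4) (2,4) (1,4) [ray(-1,0) blocked at (1,4)]
B attacks (0,0): yes

Answer: yes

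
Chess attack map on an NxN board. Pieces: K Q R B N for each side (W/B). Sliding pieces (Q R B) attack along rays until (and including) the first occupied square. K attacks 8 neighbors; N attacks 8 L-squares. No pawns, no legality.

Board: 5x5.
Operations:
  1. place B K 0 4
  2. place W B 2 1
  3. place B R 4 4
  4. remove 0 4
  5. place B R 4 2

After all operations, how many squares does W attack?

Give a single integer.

Op 1: place BK@(0,4)
Op 2: place WB@(2,1)
Op 3: place BR@(4,4)
Op 4: remove (0,4)
Op 5: place BR@(4,2)
Per-piece attacks for W:
  WB@(2,1): attacks (3,2) (4,3) (3,0) (1,2) (0,3) (1,0)
Union (6 distinct): (0,3) (1,0) (1,2) (3,0) (3,2) (4,3)

Answer: 6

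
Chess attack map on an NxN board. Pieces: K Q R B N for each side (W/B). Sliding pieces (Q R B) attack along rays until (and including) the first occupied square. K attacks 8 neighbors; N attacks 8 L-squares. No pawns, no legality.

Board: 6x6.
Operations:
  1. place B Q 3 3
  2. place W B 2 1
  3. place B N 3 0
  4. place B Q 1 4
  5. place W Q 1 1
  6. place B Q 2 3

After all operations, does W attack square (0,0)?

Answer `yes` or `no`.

Answer: yes

Derivation:
Op 1: place BQ@(3,3)
Op 2: place WB@(2,1)
Op 3: place BN@(3,0)
Op 4: place BQ@(1,4)
Op 5: place WQ@(1,1)
Op 6: place BQ@(2,3)
Per-piece attacks for W:
  WQ@(1,1): attacks (1,2) (1,3) (1,4) (1,0) (2,1) (0,1) (2,2) (3,3) (2,0) (0,2) (0,0) [ray(0,1) blocked at (1,4); ray(1,0) blocked at (2,1); ray(1,1) blocked at (3,3)]
  WB@(2,1): attacks (3,2) (4,3) (5,4) (3,0) (1,2) (0,3) (1,0) [ray(1,-1) blocked at (3,0)]
W attacks (0,0): yes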